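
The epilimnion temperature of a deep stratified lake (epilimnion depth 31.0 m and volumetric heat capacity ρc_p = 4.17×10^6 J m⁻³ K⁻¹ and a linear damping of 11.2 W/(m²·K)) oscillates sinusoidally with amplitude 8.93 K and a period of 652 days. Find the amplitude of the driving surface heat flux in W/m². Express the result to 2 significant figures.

Areal heat capacity C = ρc_p × D = 4.17×10^6 × 31.0 = 1.29×10^8 J/(m²·K).
ω = 2π / 5.63×10^7 s = 1.12×10^-7 s⁻¹.
√((Cω)² + λ²) = √((14.4)² + 11.2²) = 18.3 W/(m²·K).
F₀ = A × √((Cω)²+λ²) = 8.93 × 18.3 = 163 W/m².

160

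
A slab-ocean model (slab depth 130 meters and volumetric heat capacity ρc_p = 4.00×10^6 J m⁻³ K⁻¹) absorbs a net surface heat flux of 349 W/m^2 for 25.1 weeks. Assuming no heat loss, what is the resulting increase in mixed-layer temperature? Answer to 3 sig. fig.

Areal heat capacity C = ρc_p × D = 4.00×10^6 × 130 = 5.20×10^8 J/(m^2 K).
Net heat input Q = F Δt = 349 × (25.1 weeks × 6.048×10^5 s/week) = 5.30×10^9 J/m².
ΔT = Q / C = 5.30×10^9 / 5.20×10^8 = 10.2 K.

10.2 K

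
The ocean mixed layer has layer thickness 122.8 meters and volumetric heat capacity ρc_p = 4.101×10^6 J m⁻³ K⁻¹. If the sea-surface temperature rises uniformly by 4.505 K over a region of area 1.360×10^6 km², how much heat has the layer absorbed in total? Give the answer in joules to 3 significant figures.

3.09×10^21 J

Areal heat capacity C = ρc_p × D = 4.101×10^6 × 122.8 = 5.04×10^8 J/(m²·K).
Heat per unit area: q = C ΔT = 5.04×10^8 × 4.505 = 2.27×10^9 J/m².
Total heat: Q = q × A = 2.27×10^9 × (1.360×10^6 × 10⁶ m²) = 3.09×10^21 J.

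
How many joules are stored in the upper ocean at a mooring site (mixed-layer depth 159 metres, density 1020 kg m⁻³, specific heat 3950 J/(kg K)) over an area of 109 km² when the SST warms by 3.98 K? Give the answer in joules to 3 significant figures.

2.78×10^17 J

Areal heat capacity C = ρ c_p D = 1020 × 3950 × 159 = 6.41×10^8 J m⁻² K⁻¹.
Heat per unit area: q = C ΔT = 6.41×10^8 × 3.98 = 2.55×10^9 J/m².
Total heat: Q = q × A = 2.55×10^9 × (109 × 10⁶ m²) = 2.78×10^17 J.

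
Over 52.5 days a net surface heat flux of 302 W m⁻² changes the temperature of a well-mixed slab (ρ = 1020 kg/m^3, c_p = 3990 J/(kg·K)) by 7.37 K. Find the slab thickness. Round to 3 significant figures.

45.7 m

Heat input Q = F Δt = 302 × 4.54×10^6 s = 1.37×10^9 J/m².
Required areal heat capacity C = Q / ΔT = 1.86×10^8 J/(m²·K).
Depth D = C / (ρ c_p) = 1.86×10^8 / (1020 × 3990) = 45.7 m.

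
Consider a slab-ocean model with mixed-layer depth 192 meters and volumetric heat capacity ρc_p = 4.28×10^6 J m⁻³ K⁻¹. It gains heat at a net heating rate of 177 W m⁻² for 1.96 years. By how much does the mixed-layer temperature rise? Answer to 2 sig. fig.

Areal heat capacity C = ρc_p × D = 4.28×10^6 × 192 = 8.22×10^8 J m⁻² K⁻¹.
Net heat input Q = F Δt = 177 × (1.96 years × 3.156×10^7 s/year) = 1.09×10^10 J/m².
ΔT = Q / C = 1.09×10^10 / 8.22×10^8 = 13.3 K.

13 K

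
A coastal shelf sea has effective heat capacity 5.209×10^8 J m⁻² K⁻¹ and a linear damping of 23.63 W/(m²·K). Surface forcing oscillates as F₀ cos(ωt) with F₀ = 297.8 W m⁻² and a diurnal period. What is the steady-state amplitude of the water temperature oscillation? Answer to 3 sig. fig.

Areal heat capacity C = 5.209×10^8 J m⁻² K⁻¹ (given).
Angular frequency ω = 2π / T = 2π / 86400 s = 7.27×10^-5 s⁻¹.
√((Cω)² + λ²) = √((37900)² + 23.63²) = 37900 W/(m²·K).
Amplitude A = F₀ / √((Cω)²+λ²) = 297.8 / 37900 = 0.00786 K.

0.00786 K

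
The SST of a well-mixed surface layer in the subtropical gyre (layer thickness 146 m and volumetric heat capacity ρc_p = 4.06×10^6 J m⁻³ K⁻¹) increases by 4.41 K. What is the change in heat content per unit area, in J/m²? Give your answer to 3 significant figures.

Areal heat capacity C = ρc_p × D = 4.06×10^6 × 146 = 5.93×10^8 J m⁻² K⁻¹.
ΔQ = C ΔT = 5.93×10^8 × 4.41 = 2.61×10^9 J/m².

2.61×10^9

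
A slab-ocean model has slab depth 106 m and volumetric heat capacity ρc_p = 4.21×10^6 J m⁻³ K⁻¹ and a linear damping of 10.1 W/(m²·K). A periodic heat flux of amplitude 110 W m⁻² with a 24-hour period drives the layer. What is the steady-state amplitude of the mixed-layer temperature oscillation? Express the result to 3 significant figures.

0.00339 K

Areal heat capacity C = ρc_p × D = 4.21×10^6 × 106 = 4.46×10^8 J/(m^2 K).
Angular frequency ω = 2π / T = 2π / 86400 s = 7.27×10^-5 s⁻¹.
√((Cω)² + λ²) = √((32500)² + 10.1²) = 32500 W/(m²·K).
Amplitude A = F₀ / √((Cω)²+λ²) = 110 / 32500 = 0.00339 K.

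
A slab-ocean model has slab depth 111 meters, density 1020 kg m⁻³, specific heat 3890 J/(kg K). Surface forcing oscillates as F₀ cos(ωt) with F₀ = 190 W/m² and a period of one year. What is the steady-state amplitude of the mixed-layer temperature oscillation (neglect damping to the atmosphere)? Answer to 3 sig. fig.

2.17 K

Areal heat capacity C = ρ c_p D = 1020 × 3890 × 111 = 4.40×10^8 J/(m^2 K).
Angular frequency ω = 2π / T = 2π / 3.15×10^7 s = 1.99×10^-7 s⁻¹.
Cω = 4.40×10^8 × 1.99×10^-7 = 87.7 W/(m²·K).
Amplitude A = F₀ / (Cω) = 190 / 87.7 = 2.17 K.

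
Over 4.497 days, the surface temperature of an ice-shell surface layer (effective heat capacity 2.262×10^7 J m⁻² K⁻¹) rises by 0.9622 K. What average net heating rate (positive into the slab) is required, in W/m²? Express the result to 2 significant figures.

Areal heat capacity C = 2.262×10^7 J m⁻² K⁻¹ (given).
Required heat per unit area: Q = C ΔT = 2.26×10^7 × 0.9622 = 2.18×10^7 J/m².
Flux F = Q / Δt = 2.18×10^7 / 3.89×10^5 s = 56.0 W/m².

56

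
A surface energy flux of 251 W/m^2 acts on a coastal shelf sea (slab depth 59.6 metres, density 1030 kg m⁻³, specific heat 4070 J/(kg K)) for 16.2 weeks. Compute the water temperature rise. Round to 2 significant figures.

Areal heat capacity C = ρ c_p D = 1030 × 4070 × 59.6 = 2.50×10^8 J/(m^2 K).
Net heat input Q = F Δt = 251 × (16.2 weeks × 6.048×10^5 s/week) = 2.46×10^9 J/m².
ΔT = Q / C = 2.46×10^9 / 2.50×10^8 = 9.84 K.

9.8 K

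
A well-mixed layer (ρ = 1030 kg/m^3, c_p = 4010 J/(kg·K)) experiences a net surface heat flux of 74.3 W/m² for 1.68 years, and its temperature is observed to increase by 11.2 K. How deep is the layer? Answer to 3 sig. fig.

85.2 m

Heat input Q = F Δt = 74.3 × 5.30×10^7 s = 3.94×10^9 J/m².
Required areal heat capacity C = Q / ΔT = 3.52×10^8 J/(m²·K).
Depth D = C / (ρ c_p) = 3.52×10^8 / (1030 × 4010) = 85.2 m.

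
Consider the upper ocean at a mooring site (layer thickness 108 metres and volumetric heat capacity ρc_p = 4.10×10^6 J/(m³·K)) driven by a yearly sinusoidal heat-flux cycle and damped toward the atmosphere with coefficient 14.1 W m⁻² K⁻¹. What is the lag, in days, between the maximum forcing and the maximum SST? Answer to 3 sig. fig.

Areal heat capacity C = ρc_p × D = 4.10×10^6 × 108 = 4.43×10^8 J/(m²·K).
ω = 2π / 3.15×10^7 s = 1.99×10^-7 s⁻¹.
Phase lag φ = arctan(Cω/λ) = arctan(88.2/14.1) = 1.41 rad.
Time lag = φ / ω = 1.41 / 1.99×10^-7 = 7.09×10^6 s = 82.0 days.

82.0 days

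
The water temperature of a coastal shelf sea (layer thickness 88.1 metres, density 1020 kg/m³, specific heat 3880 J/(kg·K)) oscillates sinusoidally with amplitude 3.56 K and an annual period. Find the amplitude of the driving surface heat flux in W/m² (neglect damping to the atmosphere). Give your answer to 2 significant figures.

250

Areal heat capacity C = ρ c_p D = 1020 × 3880 × 88.1 = 3.49×10^8 J/(m^2 K).
ω = 2π / 3.15×10^7 s = 1.99×10^-7 s⁻¹.
Cω = 3.49×10^8 × 1.99×10^-7 = 69.5 W/(m²·K).
F₀ = A × Cω = 3.56 × 69.5 = 247 W/m².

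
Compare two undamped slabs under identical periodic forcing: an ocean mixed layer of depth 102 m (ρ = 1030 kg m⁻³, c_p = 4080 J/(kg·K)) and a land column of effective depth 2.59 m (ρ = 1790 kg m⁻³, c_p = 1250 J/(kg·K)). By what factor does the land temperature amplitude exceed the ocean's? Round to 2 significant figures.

C_ocean = 1030 × 4080 × 102 = 4.29×10^8 J/(m²·K).
C_land = 1790 × 1250 × 2.59 = 5.80×10^6 J/(m²·K).
Undamped amplitude ∝ 1/C, so A_land/A_ocean = C_ocean/C_land = 74.0.

74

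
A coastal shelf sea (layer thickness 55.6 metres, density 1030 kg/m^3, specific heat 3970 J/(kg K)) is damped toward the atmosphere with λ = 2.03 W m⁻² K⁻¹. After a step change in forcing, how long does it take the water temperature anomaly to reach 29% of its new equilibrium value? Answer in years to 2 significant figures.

Areal heat capacity C = ρ c_p D = 1030 × 3970 × 55.6 = 2.27×10^8 J/(m²·K).
τ = C / λ = 2.27×10^8 / 2.03 = 1.12×10^8 s.
Fraction reached: 1 − e^(−t/τ) = 0.29 ⇒ t = −τ ln(1 − 0.29) = τ × 0.342.
t = 3.84×10^7 s = 1.22 years.

1.2 years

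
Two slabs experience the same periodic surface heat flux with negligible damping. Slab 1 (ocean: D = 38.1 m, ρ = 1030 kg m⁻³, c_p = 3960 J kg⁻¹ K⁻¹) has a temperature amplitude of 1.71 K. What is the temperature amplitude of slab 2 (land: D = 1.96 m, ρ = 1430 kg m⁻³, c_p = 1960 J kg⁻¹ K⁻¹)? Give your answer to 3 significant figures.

C_ocean = 1.55×10^8 J/(m²·K); C_land = 5.49×10^6 J/(m²·K).
A ∝ 1/C ⇒ A_land = A_ocean × C_ocean/C_land = 1.71 × 28.3 = 48.4 K.

48.4 K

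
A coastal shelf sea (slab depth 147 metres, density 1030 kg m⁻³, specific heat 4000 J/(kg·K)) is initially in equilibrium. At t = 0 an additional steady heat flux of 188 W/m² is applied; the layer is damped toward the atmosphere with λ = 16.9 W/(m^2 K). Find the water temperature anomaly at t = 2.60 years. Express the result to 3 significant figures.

Areal heat capacity C = ρ c_p D = 1030 × 4000 × 147 = 6.06×10^8 J m⁻² K⁻¹.
τ = C / λ = 6.06×10^8 / 16.9 = 3.58×10^7 s.
Equilibrium anomaly ΔT_eq = F / λ = 188 / 16.9 = 11.1 K.
t = 2.60 years = 8.20×10^7 s, so t/τ = 2.29.
ΔT(t) = ΔT_eq (1 − e^(−t/τ)) = 11.1 × (1 − e^−2.29) = 10.0 K.

10.0 K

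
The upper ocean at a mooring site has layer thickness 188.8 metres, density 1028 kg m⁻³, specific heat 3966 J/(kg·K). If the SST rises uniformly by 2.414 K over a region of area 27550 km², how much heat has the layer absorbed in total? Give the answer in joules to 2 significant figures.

Areal heat capacity C = ρ c_p D = 1028 × 3966 × 188.8 = 7.70×10^8 J m⁻² K⁻¹.
Heat per unit area: q = C ΔT = 7.70×10^8 × 2.414 = 1.86×10^9 J/m².
Total heat: Q = q × A = 1.86×10^9 × (27550 × 10⁶ m²) = 5.12×10^19 J.

5.1×10^19 J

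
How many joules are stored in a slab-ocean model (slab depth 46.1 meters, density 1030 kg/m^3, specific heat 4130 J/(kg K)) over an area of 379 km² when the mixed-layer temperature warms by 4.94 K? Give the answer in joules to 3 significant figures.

3.67×10^17 J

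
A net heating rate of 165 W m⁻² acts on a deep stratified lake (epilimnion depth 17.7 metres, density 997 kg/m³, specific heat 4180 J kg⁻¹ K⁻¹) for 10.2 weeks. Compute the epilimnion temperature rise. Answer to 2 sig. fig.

Areal heat capacity C = ρ c_p D = 997 × 4180 × 17.7 = 7.38×10^7 J/(m²·K).
Net heat input Q = F Δt = 165 × (10.2 weeks × 6.048×10^5 s/week) = 1.02×10^9 J/m².
ΔT = Q / C = 1.02×10^9 / 7.38×10^7 = 13.8 K.

14 K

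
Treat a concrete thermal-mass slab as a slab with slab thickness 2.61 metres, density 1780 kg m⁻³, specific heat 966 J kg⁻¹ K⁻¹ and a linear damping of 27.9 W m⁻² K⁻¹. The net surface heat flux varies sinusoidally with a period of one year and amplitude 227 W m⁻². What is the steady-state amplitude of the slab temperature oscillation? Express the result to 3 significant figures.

8.13 K

Areal heat capacity C = ρ c_p D = 1780 × 966 × 2.61 = 4.49×10^6 J/(m^2 K).
Angular frequency ω = 2π / T = 2π / 3.15×10^7 s = 1.99×10^-7 s⁻¹.
√((Cω)² + λ²) = √((0.894)² + 27.9²) = 27.9 W/(m²·K).
Amplitude A = F₀ / √((Cω)²+λ²) = 227 / 27.9 = 8.13 K.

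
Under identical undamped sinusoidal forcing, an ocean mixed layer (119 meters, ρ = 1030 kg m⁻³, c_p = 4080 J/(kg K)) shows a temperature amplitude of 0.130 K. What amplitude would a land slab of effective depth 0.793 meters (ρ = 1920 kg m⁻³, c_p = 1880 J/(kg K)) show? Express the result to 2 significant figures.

C_ocean = 5.00×10^8 J/(m²·K); C_land = 2.86×10^6 J/(m²·K).
A ∝ 1/C ⇒ A_land = A_ocean × C_ocean/C_land = 0.130 × 175 = 22.7 K.

23 K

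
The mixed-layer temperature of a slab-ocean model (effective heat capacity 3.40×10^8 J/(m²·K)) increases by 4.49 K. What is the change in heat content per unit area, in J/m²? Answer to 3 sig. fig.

Areal heat capacity C = 3.40×10^8 J/(m²·K) (given).
ΔQ = C ΔT = 3.40×10^8 × 4.49 = 1.53×10^9 J/m².

1.53×10^9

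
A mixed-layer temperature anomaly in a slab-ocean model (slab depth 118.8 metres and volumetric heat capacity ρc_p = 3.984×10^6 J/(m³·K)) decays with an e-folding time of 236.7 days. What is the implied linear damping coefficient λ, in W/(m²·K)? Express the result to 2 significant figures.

23

Areal heat capacity C = ρc_p × D = 3.984×10^6 × 118.8 = 4.73×10^8 J m⁻² K⁻¹.
τ = 236.7 days = 2.05×10^7 s.
λ = C / τ = 4.73×10^8 / 2.05×10^7 = 23.1 W/(m²·K).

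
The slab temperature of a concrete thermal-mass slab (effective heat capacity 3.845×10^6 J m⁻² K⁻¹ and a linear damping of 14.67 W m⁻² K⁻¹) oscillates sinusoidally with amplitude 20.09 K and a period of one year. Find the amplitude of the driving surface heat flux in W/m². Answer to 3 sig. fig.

295

Areal heat capacity C = 3.845×10^6 J m⁻² K⁻¹ (given).
ω = 2π / 3.15×10^7 s = 1.99×10^-7 s⁻¹.
√((Cω)² + λ²) = √((0.766)² + 14.67²) = 14.7 W/(m²·K).
F₀ = A × √((Cω)²+λ²) = 20.09 × 14.7 = 295 W/m².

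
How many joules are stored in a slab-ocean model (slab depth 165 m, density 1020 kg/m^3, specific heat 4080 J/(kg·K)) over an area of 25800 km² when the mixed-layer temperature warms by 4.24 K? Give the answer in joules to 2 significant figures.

7.5×10^19 J

Areal heat capacity C = ρ c_p D = 1020 × 4080 × 165 = 6.87×10^8 J/(m²·K).
Heat per unit area: q = C ΔT = 6.87×10^8 × 4.24 = 2.91×10^9 J/m².
Total heat: Q = q × A = 2.91×10^9 × (25800 × 10⁶ m²) = 7.51×10^19 J.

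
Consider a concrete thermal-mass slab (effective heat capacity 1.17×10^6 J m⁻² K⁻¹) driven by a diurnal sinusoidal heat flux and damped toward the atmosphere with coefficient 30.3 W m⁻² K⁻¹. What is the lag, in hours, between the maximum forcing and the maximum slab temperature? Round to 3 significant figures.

4.69 hours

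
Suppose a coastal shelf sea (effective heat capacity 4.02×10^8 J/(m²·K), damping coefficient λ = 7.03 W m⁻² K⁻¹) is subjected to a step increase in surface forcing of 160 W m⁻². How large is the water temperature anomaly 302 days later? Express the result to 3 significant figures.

Areal heat capacity C = 4.02×10^8 J/(m²·K) (given).
τ = C / λ = 4.02×10^8 / 7.03 = 5.72×10^7 s.
Equilibrium anomaly ΔT_eq = F / λ = 160 / 7.03 = 22.8 K.
t = 302 days = 2.61×10^7 s, so t/τ = 0.456.
ΔT(t) = ΔT_eq (1 − e^(−t/τ)) = 22.8 × (1 − e^−0.456) = 8.34 K.

8.34 K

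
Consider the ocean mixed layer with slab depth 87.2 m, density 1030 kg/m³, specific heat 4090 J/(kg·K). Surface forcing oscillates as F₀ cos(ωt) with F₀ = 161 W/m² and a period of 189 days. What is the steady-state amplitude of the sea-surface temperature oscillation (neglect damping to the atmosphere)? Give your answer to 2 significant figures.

Areal heat capacity C = ρ c_p D = 1030 × 4090 × 87.2 = 3.67×10^8 J m⁻² K⁻¹.
Angular frequency ω = 2π / T = 2π / 1.63×10^7 s = 3.85×10^-7 s⁻¹.
Cω = 3.67×10^8 × 3.85×10^-7 = 141 W/(m²·K).
Amplitude A = F₀ / (Cω) = 161 / 141 = 1.14 K.

1.1 K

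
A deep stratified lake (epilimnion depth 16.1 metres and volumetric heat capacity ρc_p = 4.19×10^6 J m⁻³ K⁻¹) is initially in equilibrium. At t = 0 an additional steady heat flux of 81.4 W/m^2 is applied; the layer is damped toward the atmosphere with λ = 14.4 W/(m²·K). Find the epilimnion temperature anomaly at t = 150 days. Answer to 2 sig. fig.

Areal heat capacity C = ρc_p × D = 4.19×10^6 × 16.1 = 6.75×10^7 J/(m^2 K).
τ = C / λ = 6.75×10^7 / 14.4 = 4.68×10^6 s.
Equilibrium anomaly ΔT_eq = F / λ = 81.4 / 14.4 = 5.65 K.
t = 150 days = 1.30×10^7 s, so t/τ = 2.77.
ΔT(t) = ΔT_eq (1 − e^(−t/τ)) = 5.65 × (1 − e^−2.77) = 5.30 K.

5.3 K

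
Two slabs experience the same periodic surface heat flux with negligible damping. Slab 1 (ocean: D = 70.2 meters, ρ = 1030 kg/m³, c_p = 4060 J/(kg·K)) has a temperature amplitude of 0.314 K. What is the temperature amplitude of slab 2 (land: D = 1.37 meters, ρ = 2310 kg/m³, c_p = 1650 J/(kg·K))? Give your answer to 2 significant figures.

18 K

C_ocean = 2.94×10^8 J/(m²·K); C_land = 5.22×10^6 J/(m²·K).
A ∝ 1/C ⇒ A_land = A_ocean × C_ocean/C_land = 0.314 × 56.2 = 17.7 K.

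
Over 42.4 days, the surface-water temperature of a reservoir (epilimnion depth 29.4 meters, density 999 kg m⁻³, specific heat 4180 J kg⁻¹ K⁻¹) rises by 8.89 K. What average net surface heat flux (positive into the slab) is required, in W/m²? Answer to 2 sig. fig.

300

Areal heat capacity C = ρ c_p D = 999 × 4180 × 29.4 = 1.23×10^8 J/(m²·K).
Required heat per unit area: Q = C ΔT = 1.23×10^8 × 8.89 = 1.09×10^9 J/m².
Flux F = Q / Δt = 1.09×10^9 / 3.66×10^6 s = 298 W/m².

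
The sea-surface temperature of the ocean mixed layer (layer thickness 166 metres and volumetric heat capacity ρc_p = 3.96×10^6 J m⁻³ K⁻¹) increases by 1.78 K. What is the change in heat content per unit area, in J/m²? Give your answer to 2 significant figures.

1.2×10^9

Areal heat capacity C = ρc_p × D = 3.96×10^6 × 166 = 6.57×10^8 J/(m^2 K).
ΔQ = C ΔT = 6.57×10^8 × 1.78 = 1.17×10^9 J/m².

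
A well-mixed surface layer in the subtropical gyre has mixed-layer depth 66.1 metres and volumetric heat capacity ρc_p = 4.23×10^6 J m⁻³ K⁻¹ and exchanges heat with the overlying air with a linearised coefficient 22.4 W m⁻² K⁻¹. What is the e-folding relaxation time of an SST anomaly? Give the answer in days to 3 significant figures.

144 days

Areal heat capacity C = ρc_p × D = 4.23×10^6 × 66.1 = 2.80×10^8 J m⁻² K⁻¹.
Relaxation time τ = C / λ = 2.80×10^8 / 22.4 = 1.25×10^7 s.
In days: 1.25×10^7 s / (86400 s/day) = 144 days.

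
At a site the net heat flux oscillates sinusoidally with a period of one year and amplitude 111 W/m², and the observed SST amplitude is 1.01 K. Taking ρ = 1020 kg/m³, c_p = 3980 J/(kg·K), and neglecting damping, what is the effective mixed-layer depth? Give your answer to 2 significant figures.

ω = 2π / 3.15×10^7 s = 1.99×10^-7 s⁻¹.
Required C = F₀ / (A ω) = 111 / (1.01 × 1.99×10^-7) = 5.52×10^8 J/(m²·K).
D = C / (ρ c_p) = 5.52×10^8 / (1020 × 3980) = 136 m.

140 m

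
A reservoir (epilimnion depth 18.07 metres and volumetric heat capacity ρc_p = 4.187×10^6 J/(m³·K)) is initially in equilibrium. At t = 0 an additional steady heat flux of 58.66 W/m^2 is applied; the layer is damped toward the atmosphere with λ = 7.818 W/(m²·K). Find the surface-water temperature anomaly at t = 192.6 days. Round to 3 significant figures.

6.16 K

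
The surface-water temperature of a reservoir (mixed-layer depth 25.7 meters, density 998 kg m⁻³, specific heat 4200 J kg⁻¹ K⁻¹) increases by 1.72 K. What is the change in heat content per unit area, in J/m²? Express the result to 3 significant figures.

1.85×10^8

Areal heat capacity C = ρ c_p D = 998 × 4200 × 25.7 = 1.08×10^8 J/(m^2 K).
ΔQ = C ΔT = 1.08×10^8 × 1.72 = 1.85×10^8 J/m².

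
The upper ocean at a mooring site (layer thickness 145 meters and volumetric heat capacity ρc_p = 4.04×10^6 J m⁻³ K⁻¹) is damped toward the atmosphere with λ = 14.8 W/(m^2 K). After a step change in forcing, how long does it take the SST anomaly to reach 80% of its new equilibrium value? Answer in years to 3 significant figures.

2.02 years

Areal heat capacity C = ρc_p × D = 4.04×10^6 × 145 = 5.86×10^8 J/(m^2 K).
τ = C / λ = 5.86×10^8 / 14.8 = 3.96×10^7 s.
Fraction reached: 1 − e^(−t/τ) = 0.80 ⇒ t = −τ ln(1 − 0.80) = τ × 1.61.
t = 6.37×10^7 s = 2.02 years.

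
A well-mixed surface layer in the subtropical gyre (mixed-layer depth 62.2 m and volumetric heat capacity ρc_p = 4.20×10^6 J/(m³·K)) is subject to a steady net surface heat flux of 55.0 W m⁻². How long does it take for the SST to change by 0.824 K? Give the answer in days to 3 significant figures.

45.3 days

Areal heat capacity C = ρc_p × D = 4.20×10^6 × 62.2 = 2.61×10^8 J/(m^2 K).
Time required: Δt = C ΔT / F = 2.61×10^8 × 0.824 / 55.0 = 3.91×10^6 s.
In days: 3.91×10^6 s / (86400 s/day) = 45.3 days.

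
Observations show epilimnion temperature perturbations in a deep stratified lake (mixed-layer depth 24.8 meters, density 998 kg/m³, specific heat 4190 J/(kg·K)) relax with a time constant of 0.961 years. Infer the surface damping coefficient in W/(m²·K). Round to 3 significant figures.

3.42

Areal heat capacity C = ρ c_p D = 998 × 4190 × 24.8 = 1.04×10^8 J/(m^2 K).
τ = 0.961 years = 3.03×10^7 s.
λ = C / τ = 1.04×10^8 / 3.03×10^7 = 3.42 W/(m²·K).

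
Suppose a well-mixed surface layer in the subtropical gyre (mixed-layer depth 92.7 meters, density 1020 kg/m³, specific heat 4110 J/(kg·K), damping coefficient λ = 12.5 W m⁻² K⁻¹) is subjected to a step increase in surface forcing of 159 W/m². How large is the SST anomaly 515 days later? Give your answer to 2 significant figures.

Areal heat capacity C = ρ c_p D = 1020 × 4110 × 92.7 = 3.89×10^8 J m⁻² K⁻¹.
τ = C / λ = 3.89×10^8 / 12.5 = 3.11×10^7 s.
Equilibrium anomaly ΔT_eq = F / λ = 159 / 12.5 = 12.7 K.
t = 515 days = 4.45×10^7 s, so t/τ = 1.43.
ΔT(t) = ΔT_eq (1 − e^(−t/τ)) = 12.7 × (1 − e^−1.43) = 9.68 K.

9.7 K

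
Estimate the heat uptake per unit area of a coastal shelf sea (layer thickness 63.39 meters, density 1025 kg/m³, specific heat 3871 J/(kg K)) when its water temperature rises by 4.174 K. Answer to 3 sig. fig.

1.05×10^9

Areal heat capacity C = ρ c_p D = 1025 × 3871 × 63.39 = 2.52×10^8 J/(m^2 K).
ΔQ = C ΔT = 2.52×10^8 × 4.174 = 1.05×10^9 J/m².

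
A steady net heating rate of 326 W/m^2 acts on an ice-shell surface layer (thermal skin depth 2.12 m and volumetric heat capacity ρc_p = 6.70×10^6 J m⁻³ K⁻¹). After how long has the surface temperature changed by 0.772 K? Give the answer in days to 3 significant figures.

0.389 days

Areal heat capacity C = ρc_p × D = 6.70×10^6 × 2.12 = 1.42×10^7 J/(m²·K).
Time required: Δt = C ΔT / F = 1.42×10^7 × 0.772 / 326 = 33600 s.
In days: 33600 s / (86400 s/day) = 0.389 days.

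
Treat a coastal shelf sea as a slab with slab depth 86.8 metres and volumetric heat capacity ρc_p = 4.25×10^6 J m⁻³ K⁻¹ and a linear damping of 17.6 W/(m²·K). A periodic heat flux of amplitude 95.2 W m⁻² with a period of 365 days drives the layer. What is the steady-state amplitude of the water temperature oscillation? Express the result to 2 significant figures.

1.3 K

Areal heat capacity C = ρc_p × D = 4.25×10^6 × 86.8 = 3.69×10^8 J/(m²·K).
Angular frequency ω = 2π / T = 2π / 3.15×10^7 s = 1.99×10^-7 s⁻¹.
√((Cω)² + λ²) = √((73.5)² + 17.6²) = 75.6 W/(m²·K).
Amplitude A = F₀ / √((Cω)²+λ²) = 95.2 / 75.6 = 1.26 K.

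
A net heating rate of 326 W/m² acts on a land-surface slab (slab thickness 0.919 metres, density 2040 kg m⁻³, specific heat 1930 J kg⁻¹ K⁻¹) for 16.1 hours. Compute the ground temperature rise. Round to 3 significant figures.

5.22 K

Areal heat capacity C = ρ c_p D = 2040 × 1930 × 0.919 = 3.62×10^6 J/(m^2 K).
Net heat input Q = F Δt = 326 × (16.1 hours × 3600 s/hour) = 1.89×10^7 J/m².
ΔT = Q / C = 1.89×10^7 / 3.62×10^6 = 5.22 K.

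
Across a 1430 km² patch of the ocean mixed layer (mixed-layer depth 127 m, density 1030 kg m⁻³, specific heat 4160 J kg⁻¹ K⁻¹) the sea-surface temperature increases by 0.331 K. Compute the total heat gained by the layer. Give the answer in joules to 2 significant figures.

Areal heat capacity C = ρ c_p D = 1030 × 4160 × 127 = 5.44×10^8 J m⁻² K⁻¹.
Heat per unit area: q = C ΔT = 5.44×10^8 × 0.331 = 1.80×10^8 J/m².
Total heat: Q = q × A = 1.80×10^8 × (1430 × 10⁶ m²) = 2.58×10^17 J.

2.6×10^17 J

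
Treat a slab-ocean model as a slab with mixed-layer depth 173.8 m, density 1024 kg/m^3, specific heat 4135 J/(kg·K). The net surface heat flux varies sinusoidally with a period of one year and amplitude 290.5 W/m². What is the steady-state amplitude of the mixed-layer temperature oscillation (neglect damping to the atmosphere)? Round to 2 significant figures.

Areal heat capacity C = ρ c_p D = 1024 × 4135 × 173.8 = 7.36×10^8 J/(m^2 K).
Angular frequency ω = 2π / T = 2π / 3.15×10^7 s = 1.99×10^-7 s⁻¹.
Cω = 7.36×10^8 × 1.99×10^-7 = 147 W/(m²·K).
Amplitude A = F₀ / (Cω) = 290.5 / 147 = 1.98 K.

2.0 K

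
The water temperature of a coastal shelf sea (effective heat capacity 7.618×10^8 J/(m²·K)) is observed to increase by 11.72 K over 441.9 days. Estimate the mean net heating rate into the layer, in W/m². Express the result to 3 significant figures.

Areal heat capacity C = 7.618×10^8 J/(m²·K) (given).
Required heat per unit area: Q = C ΔT = 7.62×10^8 × 11.72 = 8.93×10^9 J/m².
Flux F = Q / Δt = 8.93×10^9 / 3.82×10^7 s = 234 W/m².

234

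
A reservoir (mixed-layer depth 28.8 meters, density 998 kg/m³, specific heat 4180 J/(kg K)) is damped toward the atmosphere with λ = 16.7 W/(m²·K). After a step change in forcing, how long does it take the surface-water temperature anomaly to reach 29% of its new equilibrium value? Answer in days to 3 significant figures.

28.5 days

Areal heat capacity C = ρ c_p D = 998 × 4180 × 28.8 = 1.20×10^8 J m⁻² K⁻¹.
τ = C / λ = 1.20×10^8 / 16.7 = 7.19×10^6 s.
Fraction reached: 1 − e^(−t/τ) = 0.29 ⇒ t = −τ ln(1 − 0.29) = τ × 0.342.
t = 2.46×10^6 s = 28.5 days.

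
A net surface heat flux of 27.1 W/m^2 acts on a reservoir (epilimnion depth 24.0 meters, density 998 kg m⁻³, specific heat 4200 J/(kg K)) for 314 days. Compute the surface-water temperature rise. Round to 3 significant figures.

Areal heat capacity C = ρ c_p D = 998 × 4200 × 24.0 = 1.01×10^8 J/(m²·K).
Net heat input Q = F Δt = 27.1 × (314 days × 86400 s/day) = 7.35×10^8 J/m².
ΔT = Q / C = 7.35×10^8 / 1.01×10^8 = 7.31 K.

7.31 K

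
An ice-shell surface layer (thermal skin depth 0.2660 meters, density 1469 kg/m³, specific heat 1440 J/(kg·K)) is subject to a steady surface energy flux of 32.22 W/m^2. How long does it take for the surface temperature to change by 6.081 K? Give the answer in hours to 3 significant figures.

29.5 hours

Areal heat capacity C = ρ c_p D = 1469 × 1440 × 0.2660 = 5.63×10^5 J/(m^2 K).
Time required: Δt = C ΔT / F = 5.63×10^5 × 6.081 / 32.22 = 1.06×10^5 s.
In hours: 1.06×10^5 s / (3600 s/hour) = 29.5 hours.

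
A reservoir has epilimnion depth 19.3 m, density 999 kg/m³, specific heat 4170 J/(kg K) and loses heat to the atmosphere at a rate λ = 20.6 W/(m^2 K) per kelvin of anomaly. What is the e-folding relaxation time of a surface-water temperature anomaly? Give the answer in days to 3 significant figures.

45.2 days

Areal heat capacity C = ρ c_p D = 999 × 4170 × 19.3 = 8.04×10^7 J/(m²·K).
Relaxation time τ = C / λ = 8.04×10^7 / 20.6 = 3.90×10^6 s.
In days: 3.90×10^6 s / (86400 s/day) = 45.2 days.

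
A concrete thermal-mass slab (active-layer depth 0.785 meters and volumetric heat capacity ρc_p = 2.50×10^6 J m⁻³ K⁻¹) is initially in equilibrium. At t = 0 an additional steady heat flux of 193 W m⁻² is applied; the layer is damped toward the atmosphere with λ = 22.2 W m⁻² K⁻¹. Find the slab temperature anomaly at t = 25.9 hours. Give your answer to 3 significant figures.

Areal heat capacity C = ρc_p × D = 2.50×10^6 × 0.785 = 1.96×10^6 J/(m²·K).
τ = C / λ = 1.96×10^6 / 22.2 = 88400 s.
Equilibrium anomaly ΔT_eq = F / λ = 193 / 22.2 = 8.69 K.
t = 25.9 hours = 93200 s, so t/τ = 1.05.
ΔT(t) = ΔT_eq (1 − e^(−t/τ)) = 8.69 × (1 − e^−1.05) = 5.67 K.

5.67 K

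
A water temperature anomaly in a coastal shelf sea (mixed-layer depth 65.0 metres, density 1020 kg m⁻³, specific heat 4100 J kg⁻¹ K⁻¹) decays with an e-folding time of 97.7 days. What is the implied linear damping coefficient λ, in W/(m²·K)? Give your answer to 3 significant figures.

32.2

Areal heat capacity C = ρ c_p D = 1020 × 4100 × 65.0 = 2.72×10^8 J/(m²·K).
τ = 97.7 days = 8.44×10^6 s.
λ = C / τ = 2.72×10^8 / 8.44×10^6 = 32.2 W/(m²·K).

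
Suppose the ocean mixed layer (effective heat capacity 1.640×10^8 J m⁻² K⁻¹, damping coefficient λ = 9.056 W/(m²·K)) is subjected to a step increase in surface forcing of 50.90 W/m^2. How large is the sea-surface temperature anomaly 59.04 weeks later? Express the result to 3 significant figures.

4.84 K

Areal heat capacity C = 1.640×10^8 J m⁻² K⁻¹ (given).
τ = C / λ = 1.64×10^8 / 9.056 = 1.81×10^7 s.
Equilibrium anomaly ΔT_eq = F / λ = 50.90 / 9.056 = 5.62 K.
t = 59.04 weeks = 3.57×10^7 s, so t/τ = 1.97.
ΔT(t) = ΔT_eq (1 − e^(−t/τ)) = 5.62 × (1 − e^−1.97) = 4.84 K.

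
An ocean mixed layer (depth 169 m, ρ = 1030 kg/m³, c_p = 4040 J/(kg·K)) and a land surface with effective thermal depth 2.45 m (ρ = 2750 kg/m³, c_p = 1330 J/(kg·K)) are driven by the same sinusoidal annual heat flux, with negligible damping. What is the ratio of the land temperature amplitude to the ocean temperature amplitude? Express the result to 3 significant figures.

C_ocean = 1030 × 4040 × 169 = 7.03×10^8 J/(m²·K).
C_land = 2750 × 1330 × 2.45 = 8.96×10^6 J/(m²·K).
Undamped amplitude ∝ 1/C, so A_land/A_ocean = C_ocean/C_land = 78.5.

78.5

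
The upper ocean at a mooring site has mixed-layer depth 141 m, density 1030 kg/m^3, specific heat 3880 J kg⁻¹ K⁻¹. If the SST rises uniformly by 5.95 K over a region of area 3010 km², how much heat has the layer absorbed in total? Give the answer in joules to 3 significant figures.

1.01×10^19 J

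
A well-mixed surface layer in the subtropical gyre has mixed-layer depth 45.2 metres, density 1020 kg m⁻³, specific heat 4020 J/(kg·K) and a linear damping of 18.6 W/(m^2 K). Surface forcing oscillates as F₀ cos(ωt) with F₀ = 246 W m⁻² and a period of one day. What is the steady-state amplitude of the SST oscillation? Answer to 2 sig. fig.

Areal heat capacity C = ρ c_p D = 1020 × 4020 × 45.2 = 1.85×10^8 J m⁻² K⁻¹.
Angular frequency ω = 2π / T = 2π / 86400 s = 7.27×10^-5 s⁻¹.
√((Cω)² + λ²) = √((13500)² + 18.6²) = 13500 W/(m²·K).
Amplitude A = F₀ / √((Cω)²+λ²) = 246 / 13500 = 0.0183 K.

0.018 K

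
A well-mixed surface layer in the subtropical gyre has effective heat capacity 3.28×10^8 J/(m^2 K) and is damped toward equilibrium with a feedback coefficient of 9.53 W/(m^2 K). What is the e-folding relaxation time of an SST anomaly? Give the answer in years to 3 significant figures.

1.09 years

Areal heat capacity C = 3.28×10^8 J/(m^2 K) (given).
Relaxation time τ = C / λ = 3.28×10^8 / 9.53 = 3.44×10^7 s.
In years: 3.44×10^7 s / (3.156×10^7 s/year) = 1.09 years.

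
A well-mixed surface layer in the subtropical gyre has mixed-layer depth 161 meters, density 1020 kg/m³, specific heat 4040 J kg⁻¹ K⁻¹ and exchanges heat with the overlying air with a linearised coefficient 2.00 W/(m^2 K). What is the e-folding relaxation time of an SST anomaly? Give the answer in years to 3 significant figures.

10.5 years

Areal heat capacity C = ρ c_p D = 1020 × 4040 × 161 = 6.63×10^8 J/(m²·K).
Relaxation time τ = C / λ = 6.63×10^8 / 2.00 = 3.32×10^8 s.
In years: 3.32×10^8 s / (3.156×10^7 s/year) = 10.5 years.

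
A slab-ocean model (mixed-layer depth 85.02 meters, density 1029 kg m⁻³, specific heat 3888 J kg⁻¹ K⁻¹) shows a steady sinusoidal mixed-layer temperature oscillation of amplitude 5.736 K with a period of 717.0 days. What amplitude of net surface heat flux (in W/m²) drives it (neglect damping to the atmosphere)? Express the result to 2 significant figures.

200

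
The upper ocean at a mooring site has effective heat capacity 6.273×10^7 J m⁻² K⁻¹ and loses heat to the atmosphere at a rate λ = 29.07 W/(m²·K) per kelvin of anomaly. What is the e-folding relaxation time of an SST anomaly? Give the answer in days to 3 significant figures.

25.0 days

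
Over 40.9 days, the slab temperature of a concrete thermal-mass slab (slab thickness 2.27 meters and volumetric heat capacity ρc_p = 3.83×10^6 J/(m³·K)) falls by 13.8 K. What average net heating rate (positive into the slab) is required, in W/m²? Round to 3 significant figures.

-34.0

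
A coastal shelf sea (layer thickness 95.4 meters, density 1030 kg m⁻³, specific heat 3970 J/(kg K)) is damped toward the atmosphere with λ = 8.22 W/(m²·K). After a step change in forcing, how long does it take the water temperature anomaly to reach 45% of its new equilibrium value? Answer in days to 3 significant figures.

Areal heat capacity C = ρ c_p D = 1030 × 3970 × 95.4 = 3.90×10^8 J/(m^2 K).
τ = C / λ = 3.90×10^8 / 8.22 = 4.75×10^7 s.
Fraction reached: 1 − e^(−t/τ) = 0.45 ⇒ t = −τ ln(1 − 0.45) = τ × 0.598.
t = 2.84×10^7 s = 328 days.

328 days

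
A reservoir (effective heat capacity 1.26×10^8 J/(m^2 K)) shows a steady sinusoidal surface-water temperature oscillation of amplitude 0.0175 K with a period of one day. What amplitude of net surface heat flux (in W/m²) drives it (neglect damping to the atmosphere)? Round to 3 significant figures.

Areal heat capacity C = 1.26×10^8 J/(m^2 K) (given).
ω = 2π / 86400 s = 7.27×10^-5 s⁻¹.
Cω = 1.26×10^8 × 7.27×10^-5 = 9160 W/(m²·K).
F₀ = A × Cω = 0.0175 × 9160 = 160 W/m².

160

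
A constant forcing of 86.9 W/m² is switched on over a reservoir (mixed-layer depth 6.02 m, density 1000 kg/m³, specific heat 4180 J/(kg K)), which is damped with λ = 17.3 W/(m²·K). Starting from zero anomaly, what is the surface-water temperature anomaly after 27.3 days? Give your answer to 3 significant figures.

Areal heat capacity C = ρ c_p D = 1000 × 4180 × 6.02 = 2.52×10^7 J m⁻² K⁻¹.
τ = C / λ = 2.52×10^7 / 17.3 = 1.45×10^6 s.
Equilibrium anomaly ΔT_eq = F / λ = 86.9 / 17.3 = 5.02 K.
t = 27.3 days = 2.36×10^6 s, so t/τ = 1.62.
ΔT(t) = ΔT_eq (1 − e^(−t/τ)) = 5.02 × (1 − e^−1.62) = 4.03 K.

4.03 K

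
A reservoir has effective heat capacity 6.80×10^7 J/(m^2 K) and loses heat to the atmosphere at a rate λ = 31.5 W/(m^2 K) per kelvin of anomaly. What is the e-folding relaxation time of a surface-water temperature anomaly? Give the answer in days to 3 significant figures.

25.0 days

Areal heat capacity C = 6.80×10^7 J/(m^2 K) (given).
Relaxation time τ = C / λ = 6.80×10^7 / 31.5 = 2.16×10^6 s.
In days: 2.16×10^6 s / (86400 s/day) = 25.0 days.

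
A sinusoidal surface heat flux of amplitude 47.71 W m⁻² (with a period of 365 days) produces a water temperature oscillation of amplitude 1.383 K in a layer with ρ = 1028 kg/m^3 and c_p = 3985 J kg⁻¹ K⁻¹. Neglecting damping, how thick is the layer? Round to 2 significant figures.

ω = 2π / 3.15×10^7 s = 1.99×10^-7 s⁻¹.
Required C = F₀ / (A ω) = 47.71 / (1.383 × 1.99×10^-7) = 1.73×10^8 J/(m²·K).
D = C / (ρ c_p) = 1.73×10^8 / (1028 × 3985) = 42.3 m.

42 m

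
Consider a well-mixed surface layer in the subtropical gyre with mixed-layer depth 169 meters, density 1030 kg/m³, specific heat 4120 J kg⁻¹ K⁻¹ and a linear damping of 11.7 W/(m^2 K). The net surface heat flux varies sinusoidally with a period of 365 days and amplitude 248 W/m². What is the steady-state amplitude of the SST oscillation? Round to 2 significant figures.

1.7 K

Areal heat capacity C = ρ c_p D = 1030 × 4120 × 169 = 7.17×10^8 J m⁻² K⁻¹.
Angular frequency ω = 2π / T = 2π / 3.15×10^7 s = 1.99×10^-7 s⁻¹.
√((Cω)² + λ²) = √((143)² + 11.7²) = 143 W/(m²·K).
Amplitude A = F₀ / √((Cω)²+λ²) = 248 / 143 = 1.73 K.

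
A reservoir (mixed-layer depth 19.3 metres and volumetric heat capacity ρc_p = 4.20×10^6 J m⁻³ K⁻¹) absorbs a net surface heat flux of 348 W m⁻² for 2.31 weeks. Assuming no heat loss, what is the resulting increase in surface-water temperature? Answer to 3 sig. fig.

Areal heat capacity C = ρc_p × D = 4.20×10^6 × 19.3 = 8.11×10^7 J/(m^2 K).
Net heat input Q = F Δt = 348 × (2.31 weeks × 6.048×10^5 s/week) = 4.86×10^8 J/m².
ΔT = Q / C = 4.86×10^8 / 8.11×10^7 = 6.00 K.

6.00 K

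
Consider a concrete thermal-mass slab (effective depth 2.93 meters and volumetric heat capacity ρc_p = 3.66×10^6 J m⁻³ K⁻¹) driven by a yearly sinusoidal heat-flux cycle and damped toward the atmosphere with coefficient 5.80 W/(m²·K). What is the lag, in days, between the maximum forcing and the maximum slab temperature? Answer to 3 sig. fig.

Areal heat capacity C = ρc_p × D = 3.66×10^6 × 2.93 = 1.07×10^7 J/(m^2 K).
ω = 2π / 3.15×10^7 s = 1.99×10^-7 s⁻¹.
Phase lag φ = arctan(Cω/λ) = arctan(2.14/5.80) = 0.353 rad.
Time lag = φ / ω = 0.353 / 1.99×10^-7 = 1.77×10^6 s = 20.5 days.

20.5 days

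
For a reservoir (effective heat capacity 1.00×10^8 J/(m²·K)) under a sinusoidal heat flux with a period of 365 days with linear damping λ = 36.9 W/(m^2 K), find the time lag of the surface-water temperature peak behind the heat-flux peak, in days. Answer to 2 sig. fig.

Areal heat capacity C = 1.00×10^8 J/(m²·K) (given).
ω = 2π / 3.15×10^7 s = 1.99×10^-7 s⁻¹.
Phase lag φ = arctan(Cω/λ) = arctan(19.9/36.9) = 0.495 rad.
Time lag = φ / ω = 0.495 / 1.99×10^-7 = 2.48×10^6 s = 28.8 days.

29 days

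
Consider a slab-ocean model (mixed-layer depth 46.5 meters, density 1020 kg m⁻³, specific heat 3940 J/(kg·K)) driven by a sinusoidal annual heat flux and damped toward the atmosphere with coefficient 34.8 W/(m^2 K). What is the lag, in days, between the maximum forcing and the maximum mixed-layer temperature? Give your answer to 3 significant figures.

Areal heat capacity C = ρ c_p D = 1020 × 3940 × 46.5 = 1.87×10^8 J/(m²·K).
ω = 2π / 3.15×10^7 s = 1.99×10^-7 s⁻¹.
Phase lag φ = arctan(Cω/λ) = arctan(37.2/34.8) = 0.819 rad.
Time lag = φ / ω = 0.819 / 1.99×10^-7 = 4.11×10^6 s = 47.6 days.

47.6 days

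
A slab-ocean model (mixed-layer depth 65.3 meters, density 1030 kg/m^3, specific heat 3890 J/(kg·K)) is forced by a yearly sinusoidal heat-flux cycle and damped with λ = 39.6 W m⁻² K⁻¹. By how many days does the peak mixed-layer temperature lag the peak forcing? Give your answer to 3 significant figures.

Areal heat capacity C = ρ c_p D = 1030 × 3890 × 65.3 = 2.62×10^8 J/(m²·K).
ω = 2π / 3.15×10^7 s = 1.99×10^-7 s⁻¹.
Phase lag φ = arctan(Cω/λ) = arctan(52.1/39.6) = 0.921 rad.
Time lag = φ / ω = 0.921 / 1.99×10^-7 = 4.62×10^6 s = 53.5 days.

53.5 days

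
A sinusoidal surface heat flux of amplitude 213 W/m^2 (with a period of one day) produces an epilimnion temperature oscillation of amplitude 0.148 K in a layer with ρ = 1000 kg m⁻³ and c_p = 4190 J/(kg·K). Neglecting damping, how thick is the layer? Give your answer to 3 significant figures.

4.72 m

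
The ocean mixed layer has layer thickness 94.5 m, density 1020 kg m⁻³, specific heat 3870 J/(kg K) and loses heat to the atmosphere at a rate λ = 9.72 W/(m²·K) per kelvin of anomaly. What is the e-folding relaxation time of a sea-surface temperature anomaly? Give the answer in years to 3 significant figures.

1.22 years

Areal heat capacity C = ρ c_p D = 1020 × 3870 × 94.5 = 3.73×10^8 J/(m²·K).
Relaxation time τ = C / λ = 3.73×10^8 / 9.72 = 3.84×10^7 s.
In years: 3.84×10^7 s / (3.156×10^7 s/year) = 1.22 years.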